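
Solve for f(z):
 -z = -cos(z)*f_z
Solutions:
 f(z) = C1 + Integral(z/cos(z), z)


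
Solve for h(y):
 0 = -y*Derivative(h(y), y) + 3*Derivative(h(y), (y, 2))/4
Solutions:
 h(y) = C1 + C2*erfi(sqrt(6)*y/3)


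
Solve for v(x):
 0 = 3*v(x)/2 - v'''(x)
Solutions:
 v(x) = C3*exp(2^(2/3)*3^(1/3)*x/2) + (C1*sin(2^(2/3)*3^(5/6)*x/4) + C2*cos(2^(2/3)*3^(5/6)*x/4))*exp(-2^(2/3)*3^(1/3)*x/4)


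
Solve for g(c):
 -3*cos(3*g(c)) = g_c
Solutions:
 g(c) = -asin((C1 + exp(18*c))/(C1 - exp(18*c)))/3 + pi/3
 g(c) = asin((C1 + exp(18*c))/(C1 - exp(18*c)))/3


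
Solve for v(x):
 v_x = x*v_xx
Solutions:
 v(x) = C1 + C2*x^2


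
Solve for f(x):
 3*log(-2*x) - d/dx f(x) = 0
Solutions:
 f(x) = C1 + 3*x*log(-x) + 3*x*(-1 + log(2))


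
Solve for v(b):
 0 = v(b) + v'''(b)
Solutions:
 v(b) = C3*exp(-b) + (C1*sin(sqrt(3)*b/2) + C2*cos(sqrt(3)*b/2))*exp(b/2)


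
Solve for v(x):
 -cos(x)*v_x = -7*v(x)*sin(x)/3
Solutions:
 v(x) = C1/cos(x)^(7/3)


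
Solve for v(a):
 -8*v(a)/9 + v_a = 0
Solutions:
 v(a) = C1*exp(8*a/9)


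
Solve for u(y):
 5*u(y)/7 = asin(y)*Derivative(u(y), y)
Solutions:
 u(y) = C1*exp(5*Integral(1/asin(y), y)/7)


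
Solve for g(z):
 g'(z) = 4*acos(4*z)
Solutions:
 g(z) = C1 + 4*z*acos(4*z) - sqrt(1 - 16*z^2)


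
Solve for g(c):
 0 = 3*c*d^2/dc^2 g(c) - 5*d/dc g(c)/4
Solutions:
 g(c) = C1 + C2*c^(17/12)


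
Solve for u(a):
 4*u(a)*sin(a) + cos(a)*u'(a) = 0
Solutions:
 u(a) = C1*cos(a)^4


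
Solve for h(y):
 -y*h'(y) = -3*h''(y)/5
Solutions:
 h(y) = C1 + C2*erfi(sqrt(30)*y/6)


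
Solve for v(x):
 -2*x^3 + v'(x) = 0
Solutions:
 v(x) = C1 + x^4/2


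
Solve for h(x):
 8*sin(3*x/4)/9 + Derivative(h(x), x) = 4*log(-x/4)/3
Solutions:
 h(x) = C1 + 4*x*log(-x)/3 - 8*x*log(2)/3 - 4*x/3 + 32*cos(3*x/4)/27


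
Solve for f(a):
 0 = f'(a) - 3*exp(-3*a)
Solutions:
 f(a) = C1 - exp(-3*a)


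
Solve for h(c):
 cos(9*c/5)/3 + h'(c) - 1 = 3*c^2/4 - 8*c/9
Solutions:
 h(c) = C1 + c^3/4 - 4*c^2/9 + c - 5*sin(9*c/5)/27


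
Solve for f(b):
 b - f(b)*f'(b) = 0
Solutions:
 f(b) = -sqrt(C1 + b^2)
 f(b) = sqrt(C1 + b^2)


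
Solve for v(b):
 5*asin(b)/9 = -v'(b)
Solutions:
 v(b) = C1 - 5*b*asin(b)/9 - 5*sqrt(1 - b^2)/9


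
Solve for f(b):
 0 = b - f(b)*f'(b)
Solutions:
 f(b) = -sqrt(C1 + b^2)
 f(b) = sqrt(C1 + b^2)


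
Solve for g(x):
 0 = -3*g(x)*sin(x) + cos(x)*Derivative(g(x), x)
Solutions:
 g(x) = C1/cos(x)^3


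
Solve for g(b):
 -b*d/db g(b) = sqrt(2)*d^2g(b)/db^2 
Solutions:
 g(b) = C1 + C2*erf(2^(1/4)*b/2)


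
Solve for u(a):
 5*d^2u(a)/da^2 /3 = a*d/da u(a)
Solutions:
 u(a) = C1 + C2*erfi(sqrt(30)*a/10)


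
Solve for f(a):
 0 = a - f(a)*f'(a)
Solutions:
 f(a) = -sqrt(C1 + a^2)
 f(a) = sqrt(C1 + a^2)


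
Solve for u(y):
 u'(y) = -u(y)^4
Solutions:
 u(y) = (-3^(2/3) - 3*3^(1/6)*I)*(1/(C1 + y))^(1/3)/6
 u(y) = (-3^(2/3) + 3*3^(1/6)*I)*(1/(C1 + y))^(1/3)/6
 u(y) = (1/(C1 + 3*y))^(1/3)


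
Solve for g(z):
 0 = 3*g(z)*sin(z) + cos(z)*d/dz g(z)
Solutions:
 g(z) = C1*cos(z)^3


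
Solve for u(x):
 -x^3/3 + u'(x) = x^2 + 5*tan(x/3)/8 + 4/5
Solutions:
 u(x) = C1 + x^4/12 + x^3/3 + 4*x/5 - 15*log(cos(x/3))/8


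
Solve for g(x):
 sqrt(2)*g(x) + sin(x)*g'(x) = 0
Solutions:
 g(x) = C1*(cos(x) + 1)^(sqrt(2)/2)/(cos(x) - 1)^(sqrt(2)/2)


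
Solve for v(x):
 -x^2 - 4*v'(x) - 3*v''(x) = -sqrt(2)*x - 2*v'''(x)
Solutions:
 v(x) = C1 + C2*exp(x*(3 - sqrt(41))/4) + C3*exp(x*(3 + sqrt(41))/4) - x^3/12 + sqrt(2)*x^2/8 + 3*x^2/16 - 17*x/32 - 3*sqrt(2)*x/16


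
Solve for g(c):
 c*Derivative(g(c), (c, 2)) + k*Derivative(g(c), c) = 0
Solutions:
 g(c) = C1 + c^(1 - re(k))*(C2*sin(log(c)*Abs(im(k))) + C3*cos(log(c)*im(k)))


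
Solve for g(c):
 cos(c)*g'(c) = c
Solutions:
 g(c) = C1 + Integral(c/cos(c), c)


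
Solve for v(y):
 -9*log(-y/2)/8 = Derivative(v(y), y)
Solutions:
 v(y) = C1 - 9*y*log(-y)/8 + 9*y*(log(2) + 1)/8


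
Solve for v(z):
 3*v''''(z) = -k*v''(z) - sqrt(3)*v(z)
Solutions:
 v(z) = C1*exp(-sqrt(6)*z*sqrt(-k - sqrt(k^2 - 12*sqrt(3)))/6) + C2*exp(sqrt(6)*z*sqrt(-k - sqrt(k^2 - 12*sqrt(3)))/6) + C3*exp(-sqrt(6)*z*sqrt(-k + sqrt(k^2 - 12*sqrt(3)))/6) + C4*exp(sqrt(6)*z*sqrt(-k + sqrt(k^2 - 12*sqrt(3)))/6)


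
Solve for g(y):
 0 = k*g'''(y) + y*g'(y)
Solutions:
 g(y) = C1 + Integral(C2*airyai(y*(-1/k)^(1/3)) + C3*airybi(y*(-1/k)^(1/3)), y)


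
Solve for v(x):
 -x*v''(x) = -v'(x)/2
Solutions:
 v(x) = C1 + C2*x^(3/2)


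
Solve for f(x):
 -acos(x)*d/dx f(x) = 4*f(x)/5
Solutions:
 f(x) = C1*exp(-4*Integral(1/acos(x), x)/5)


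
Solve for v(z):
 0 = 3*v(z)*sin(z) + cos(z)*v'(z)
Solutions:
 v(z) = C1*cos(z)^3


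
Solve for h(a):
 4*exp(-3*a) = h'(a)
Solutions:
 h(a) = C1 - 4*exp(-3*a)/3


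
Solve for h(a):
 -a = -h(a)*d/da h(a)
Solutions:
 h(a) = -sqrt(C1 + a^2)
 h(a) = sqrt(C1 + a^2)


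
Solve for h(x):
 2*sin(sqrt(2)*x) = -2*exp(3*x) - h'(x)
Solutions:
 h(x) = C1 - 2*exp(3*x)/3 + sqrt(2)*cos(sqrt(2)*x)


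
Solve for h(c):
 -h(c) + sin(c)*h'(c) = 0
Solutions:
 h(c) = C1*sqrt(cos(c) - 1)/sqrt(cos(c) + 1)


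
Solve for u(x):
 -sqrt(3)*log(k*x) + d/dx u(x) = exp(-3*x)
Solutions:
 u(x) = C1 + sqrt(3)*x*log(k*x) - sqrt(3)*x - exp(-3*x)/3


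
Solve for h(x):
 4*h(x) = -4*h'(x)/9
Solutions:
 h(x) = C1*exp(-9*x)


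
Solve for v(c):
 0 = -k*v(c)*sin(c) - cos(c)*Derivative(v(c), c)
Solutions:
 v(c) = C1*exp(k*log(cos(c)))


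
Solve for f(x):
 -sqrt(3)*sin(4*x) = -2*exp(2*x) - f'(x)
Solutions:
 f(x) = C1 - exp(2*x) - sqrt(3)*cos(4*x)/4


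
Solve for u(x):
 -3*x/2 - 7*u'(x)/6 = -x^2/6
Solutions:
 u(x) = C1 + x^3/21 - 9*x^2/14


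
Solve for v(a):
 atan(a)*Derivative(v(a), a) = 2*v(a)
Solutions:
 v(a) = C1*exp(2*Integral(1/atan(a), a))


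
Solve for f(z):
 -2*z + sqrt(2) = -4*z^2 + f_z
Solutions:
 f(z) = C1 + 4*z^3/3 - z^2 + sqrt(2)*z


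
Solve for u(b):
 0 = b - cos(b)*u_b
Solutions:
 u(b) = C1 + Integral(b/cos(b), b)


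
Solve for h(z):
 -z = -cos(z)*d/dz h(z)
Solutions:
 h(z) = C1 + Integral(z/cos(z), z)


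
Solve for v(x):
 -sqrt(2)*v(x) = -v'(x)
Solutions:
 v(x) = C1*exp(sqrt(2)*x)


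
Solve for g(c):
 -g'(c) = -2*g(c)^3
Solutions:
 g(c) = -sqrt(2)*sqrt(-1/(C1 + 2*c))/2
 g(c) = sqrt(2)*sqrt(-1/(C1 + 2*c))/2


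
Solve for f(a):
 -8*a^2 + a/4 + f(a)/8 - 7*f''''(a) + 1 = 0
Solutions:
 f(a) = C1*exp(-686^(1/4)*a/14) + C2*exp(686^(1/4)*a/14) + C3*sin(686^(1/4)*a/14) + C4*cos(686^(1/4)*a/14) + 64*a^2 - 2*a - 8


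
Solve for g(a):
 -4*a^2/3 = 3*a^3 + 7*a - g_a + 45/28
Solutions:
 g(a) = C1 + 3*a^4/4 + 4*a^3/9 + 7*a^2/2 + 45*a/28


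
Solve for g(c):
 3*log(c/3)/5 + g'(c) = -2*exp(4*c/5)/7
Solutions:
 g(c) = C1 - 3*c*log(c)/5 + 3*c*(1 + log(3))/5 - 5*exp(4*c/5)/14


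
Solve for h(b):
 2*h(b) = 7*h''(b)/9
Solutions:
 h(b) = C1*exp(-3*sqrt(14)*b/7) + C2*exp(3*sqrt(14)*b/7)


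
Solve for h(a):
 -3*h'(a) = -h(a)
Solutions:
 h(a) = C1*exp(a/3)


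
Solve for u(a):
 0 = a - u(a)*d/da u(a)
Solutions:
 u(a) = -sqrt(C1 + a^2)
 u(a) = sqrt(C1 + a^2)


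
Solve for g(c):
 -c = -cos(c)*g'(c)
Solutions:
 g(c) = C1 + Integral(c/cos(c), c)


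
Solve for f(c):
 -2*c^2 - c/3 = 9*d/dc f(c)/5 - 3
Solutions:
 f(c) = C1 - 10*c^3/27 - 5*c^2/54 + 5*c/3


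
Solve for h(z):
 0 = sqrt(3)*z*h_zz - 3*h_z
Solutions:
 h(z) = C1 + C2*z^(1 + sqrt(3))


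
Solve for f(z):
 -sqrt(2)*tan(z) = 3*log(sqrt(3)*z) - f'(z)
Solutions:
 f(z) = C1 + 3*z*log(z) - 3*z + 3*z*log(3)/2 - sqrt(2)*log(cos(z))


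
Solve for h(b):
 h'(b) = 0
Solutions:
 h(b) = C1


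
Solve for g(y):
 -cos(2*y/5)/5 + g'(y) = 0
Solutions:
 g(y) = C1 + sin(2*y/5)/2


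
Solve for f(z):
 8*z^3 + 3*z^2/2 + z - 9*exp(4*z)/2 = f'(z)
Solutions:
 f(z) = C1 + 2*z^4 + z^3/2 + z^2/2 - 9*exp(4*z)/8


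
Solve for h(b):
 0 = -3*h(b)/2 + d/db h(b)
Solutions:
 h(b) = C1*exp(3*b/2)


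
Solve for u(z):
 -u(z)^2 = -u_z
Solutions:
 u(z) = -1/(C1 + z)


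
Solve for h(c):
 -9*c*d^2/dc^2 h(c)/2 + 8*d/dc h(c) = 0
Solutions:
 h(c) = C1 + C2*c^(25/9)


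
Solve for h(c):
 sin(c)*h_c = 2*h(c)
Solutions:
 h(c) = C1*(cos(c) - 1)/(cos(c) + 1)


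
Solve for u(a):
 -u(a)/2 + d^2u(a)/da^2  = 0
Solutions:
 u(a) = C1*exp(-sqrt(2)*a/2) + C2*exp(sqrt(2)*a/2)


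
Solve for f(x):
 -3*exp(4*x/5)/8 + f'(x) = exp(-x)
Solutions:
 f(x) = C1 + 15*exp(4*x/5)/32 - exp(-x)


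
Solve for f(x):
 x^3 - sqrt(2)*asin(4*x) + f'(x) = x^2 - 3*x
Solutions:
 f(x) = C1 - x^4/4 + x^3/3 - 3*x^2/2 + sqrt(2)*(x*asin(4*x) + sqrt(1 - 16*x^2)/4)


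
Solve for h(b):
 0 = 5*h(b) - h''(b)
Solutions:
 h(b) = C1*exp(-sqrt(5)*b) + C2*exp(sqrt(5)*b)


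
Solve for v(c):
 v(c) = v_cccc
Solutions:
 v(c) = C1*exp(-c) + C2*exp(c) + C3*sin(c) + C4*cos(c)


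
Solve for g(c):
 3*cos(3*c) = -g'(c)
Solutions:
 g(c) = C1 - sin(3*c)


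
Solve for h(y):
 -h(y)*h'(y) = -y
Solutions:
 h(y) = -sqrt(C1 + y^2)
 h(y) = sqrt(C1 + y^2)


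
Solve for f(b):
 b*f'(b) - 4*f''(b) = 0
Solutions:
 f(b) = C1 + C2*erfi(sqrt(2)*b/4)


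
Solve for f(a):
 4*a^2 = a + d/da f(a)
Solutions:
 f(a) = C1 + 4*a^3/3 - a^2/2


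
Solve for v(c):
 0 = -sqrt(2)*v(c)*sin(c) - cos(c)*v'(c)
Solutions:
 v(c) = C1*cos(c)^(sqrt(2))


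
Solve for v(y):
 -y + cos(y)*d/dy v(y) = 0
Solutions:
 v(y) = C1 + Integral(y/cos(y), y)


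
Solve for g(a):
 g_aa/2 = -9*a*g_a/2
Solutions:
 g(a) = C1 + C2*erf(3*sqrt(2)*a/2)


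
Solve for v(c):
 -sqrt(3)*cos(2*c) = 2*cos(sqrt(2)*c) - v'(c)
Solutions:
 v(c) = C1 + sqrt(3)*sin(2*c)/2 + sqrt(2)*sin(sqrt(2)*c)


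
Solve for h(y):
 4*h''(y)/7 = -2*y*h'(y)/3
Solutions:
 h(y) = C1 + C2*erf(sqrt(21)*y/6)


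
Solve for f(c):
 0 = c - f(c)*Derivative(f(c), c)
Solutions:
 f(c) = -sqrt(C1 + c^2)
 f(c) = sqrt(C1 + c^2)


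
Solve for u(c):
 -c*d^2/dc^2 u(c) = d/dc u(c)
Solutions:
 u(c) = C1 + C2*log(c)


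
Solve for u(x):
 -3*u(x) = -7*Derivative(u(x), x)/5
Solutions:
 u(x) = C1*exp(15*x/7)


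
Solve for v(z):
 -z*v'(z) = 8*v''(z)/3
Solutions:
 v(z) = C1 + C2*erf(sqrt(3)*z/4)


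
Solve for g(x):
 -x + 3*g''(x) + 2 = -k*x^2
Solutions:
 g(x) = C1 + C2*x - k*x^4/36 + x^3/18 - x^2/3


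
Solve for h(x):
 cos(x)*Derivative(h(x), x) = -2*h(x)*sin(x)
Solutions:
 h(x) = C1*cos(x)^2


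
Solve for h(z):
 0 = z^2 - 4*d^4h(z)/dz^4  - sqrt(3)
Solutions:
 h(z) = C1 + C2*z + C3*z^2 + C4*z^3 + z^6/1440 - sqrt(3)*z^4/96


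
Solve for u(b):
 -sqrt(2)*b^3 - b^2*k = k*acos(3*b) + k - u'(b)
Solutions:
 u(b) = C1 + sqrt(2)*b^4/4 + b^3*k/3 + b*k + k*(b*acos(3*b) - sqrt(1 - 9*b^2)/3)


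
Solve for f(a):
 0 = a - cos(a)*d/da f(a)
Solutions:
 f(a) = C1 + Integral(a/cos(a), a)


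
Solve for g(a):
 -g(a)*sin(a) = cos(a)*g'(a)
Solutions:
 g(a) = C1*cos(a)


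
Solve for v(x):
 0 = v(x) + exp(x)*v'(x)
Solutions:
 v(x) = C1*exp(exp(-x))


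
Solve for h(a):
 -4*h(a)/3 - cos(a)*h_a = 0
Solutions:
 h(a) = C1*(sin(a) - 1)^(2/3)/(sin(a) + 1)^(2/3)


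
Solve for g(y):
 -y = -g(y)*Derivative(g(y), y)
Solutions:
 g(y) = -sqrt(C1 + y^2)
 g(y) = sqrt(C1 + y^2)


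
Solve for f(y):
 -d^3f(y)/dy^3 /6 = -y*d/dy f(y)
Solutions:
 f(y) = C1 + Integral(C2*airyai(6^(1/3)*y) + C3*airybi(6^(1/3)*y), y)


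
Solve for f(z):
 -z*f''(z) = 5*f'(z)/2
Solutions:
 f(z) = C1 + C2/z^(3/2)


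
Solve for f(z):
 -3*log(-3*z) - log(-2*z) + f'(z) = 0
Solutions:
 f(z) = C1 + 4*z*log(-z) + z*(-4 + log(54))


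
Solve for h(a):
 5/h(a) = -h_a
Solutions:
 h(a) = -sqrt(C1 - 10*a)
 h(a) = sqrt(C1 - 10*a)


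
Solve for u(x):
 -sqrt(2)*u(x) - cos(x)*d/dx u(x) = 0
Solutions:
 u(x) = C1*(sin(x) - 1)^(sqrt(2)/2)/(sin(x) + 1)^(sqrt(2)/2)


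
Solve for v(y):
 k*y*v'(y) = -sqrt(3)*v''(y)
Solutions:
 v(y) = Piecewise((-sqrt(2)*3^(1/4)*sqrt(pi)*C1*erf(sqrt(2)*3^(3/4)*sqrt(k)*y/6)/(2*sqrt(k)) - C2, (k > 0) | (k < 0)), (-C1*y - C2, True))


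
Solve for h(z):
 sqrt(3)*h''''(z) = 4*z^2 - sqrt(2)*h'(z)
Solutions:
 h(z) = C1 + C4*exp(-2^(1/6)*3^(5/6)*z/3) + 2*sqrt(2)*z^3/3 + (C2*sin(2^(1/6)*3^(1/3)*z/2) + C3*cos(2^(1/6)*3^(1/3)*z/2))*exp(2^(1/6)*3^(5/6)*z/6)


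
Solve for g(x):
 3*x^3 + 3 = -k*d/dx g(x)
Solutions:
 g(x) = C1 - 3*x^4/(4*k) - 3*x/k


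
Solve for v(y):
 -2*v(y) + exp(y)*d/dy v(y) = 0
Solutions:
 v(y) = C1*exp(-2*exp(-y))


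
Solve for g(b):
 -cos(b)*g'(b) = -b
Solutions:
 g(b) = C1 + Integral(b/cos(b), b)


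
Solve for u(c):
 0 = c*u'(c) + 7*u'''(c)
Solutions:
 u(c) = C1 + Integral(C2*airyai(-7^(2/3)*c/7) + C3*airybi(-7^(2/3)*c/7), c)


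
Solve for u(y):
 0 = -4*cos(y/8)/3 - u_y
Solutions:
 u(y) = C1 - 32*sin(y/8)/3


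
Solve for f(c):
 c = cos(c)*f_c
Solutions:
 f(c) = C1 + Integral(c/cos(c), c)


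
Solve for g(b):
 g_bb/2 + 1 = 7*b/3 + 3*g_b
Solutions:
 g(b) = C1 + C2*exp(6*b) - 7*b^2/18 + 11*b/54


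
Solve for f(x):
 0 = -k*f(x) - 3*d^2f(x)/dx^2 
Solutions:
 f(x) = C1*exp(-sqrt(3)*x*sqrt(-k)/3) + C2*exp(sqrt(3)*x*sqrt(-k)/3)


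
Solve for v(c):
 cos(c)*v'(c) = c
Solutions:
 v(c) = C1 + Integral(c/cos(c), c)


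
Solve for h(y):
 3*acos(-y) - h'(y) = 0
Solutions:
 h(y) = C1 + 3*y*acos(-y) + 3*sqrt(1 - y^2)


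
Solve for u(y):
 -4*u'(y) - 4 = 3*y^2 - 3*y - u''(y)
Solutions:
 u(y) = C1 + C2*exp(4*y) - y^3/4 + 3*y^2/16 - 29*y/32


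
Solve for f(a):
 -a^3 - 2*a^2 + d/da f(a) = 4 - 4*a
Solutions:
 f(a) = C1 + a^4/4 + 2*a^3/3 - 2*a^2 + 4*a


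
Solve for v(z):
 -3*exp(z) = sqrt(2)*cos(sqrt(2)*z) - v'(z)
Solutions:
 v(z) = C1 + 3*exp(z) + sin(sqrt(2)*z)


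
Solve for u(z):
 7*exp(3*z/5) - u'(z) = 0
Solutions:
 u(z) = C1 + 35*exp(3*z/5)/3


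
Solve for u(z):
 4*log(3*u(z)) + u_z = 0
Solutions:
 Integral(1/(log(_y) + log(3)), (_y, u(z)))/4 = C1 - z


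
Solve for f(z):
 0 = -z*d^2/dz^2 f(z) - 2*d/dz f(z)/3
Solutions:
 f(z) = C1 + C2*z^(1/3)


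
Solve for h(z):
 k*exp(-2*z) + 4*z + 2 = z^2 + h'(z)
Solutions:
 h(z) = C1 - k*exp(-2*z)/2 - z^3/3 + 2*z^2 + 2*z


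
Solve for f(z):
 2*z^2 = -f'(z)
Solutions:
 f(z) = C1 - 2*z^3/3


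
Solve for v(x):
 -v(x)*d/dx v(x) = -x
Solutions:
 v(x) = -sqrt(C1 + x^2)
 v(x) = sqrt(C1 + x^2)


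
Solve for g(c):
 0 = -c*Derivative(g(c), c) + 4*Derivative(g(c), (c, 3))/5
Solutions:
 g(c) = C1 + Integral(C2*airyai(10^(1/3)*c/2) + C3*airybi(10^(1/3)*c/2), c)


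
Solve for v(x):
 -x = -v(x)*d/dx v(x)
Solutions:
 v(x) = -sqrt(C1 + x^2)
 v(x) = sqrt(C1 + x^2)


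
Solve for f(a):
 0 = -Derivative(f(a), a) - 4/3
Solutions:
 f(a) = C1 - 4*a/3


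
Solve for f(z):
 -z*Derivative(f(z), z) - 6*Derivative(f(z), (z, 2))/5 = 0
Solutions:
 f(z) = C1 + C2*erf(sqrt(15)*z/6)


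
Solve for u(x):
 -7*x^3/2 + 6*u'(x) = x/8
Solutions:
 u(x) = C1 + 7*x^4/48 + x^2/96


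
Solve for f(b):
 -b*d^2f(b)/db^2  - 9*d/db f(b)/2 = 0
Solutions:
 f(b) = C1 + C2/b^(7/2)


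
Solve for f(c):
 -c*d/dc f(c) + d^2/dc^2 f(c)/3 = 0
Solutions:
 f(c) = C1 + C2*erfi(sqrt(6)*c/2)


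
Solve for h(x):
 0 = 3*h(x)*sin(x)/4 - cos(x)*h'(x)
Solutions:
 h(x) = C1/cos(x)^(3/4)


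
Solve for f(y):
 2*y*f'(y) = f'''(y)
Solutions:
 f(y) = C1 + Integral(C2*airyai(2^(1/3)*y) + C3*airybi(2^(1/3)*y), y)


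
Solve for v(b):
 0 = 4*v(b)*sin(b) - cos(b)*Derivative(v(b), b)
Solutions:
 v(b) = C1/cos(b)^4


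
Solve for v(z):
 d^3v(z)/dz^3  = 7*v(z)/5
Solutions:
 v(z) = C3*exp(5^(2/3)*7^(1/3)*z/5) + (C1*sin(sqrt(3)*5^(2/3)*7^(1/3)*z/10) + C2*cos(sqrt(3)*5^(2/3)*7^(1/3)*z/10))*exp(-5^(2/3)*7^(1/3)*z/10)


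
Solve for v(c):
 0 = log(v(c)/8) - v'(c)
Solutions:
 Integral(1/(-log(_y) + 3*log(2)), (_y, v(c))) = C1 - c


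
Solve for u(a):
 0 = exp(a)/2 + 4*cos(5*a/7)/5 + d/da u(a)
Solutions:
 u(a) = C1 - exp(a)/2 - 28*sin(5*a/7)/25


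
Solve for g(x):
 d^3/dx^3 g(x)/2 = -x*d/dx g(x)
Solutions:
 g(x) = C1 + Integral(C2*airyai(-2^(1/3)*x) + C3*airybi(-2^(1/3)*x), x)


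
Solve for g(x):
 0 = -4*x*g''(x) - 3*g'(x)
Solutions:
 g(x) = C1 + C2*x^(1/4)


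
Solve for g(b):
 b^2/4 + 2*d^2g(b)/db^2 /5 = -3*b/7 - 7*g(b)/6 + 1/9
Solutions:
 g(b) = C1*sin(sqrt(105)*b/6) + C2*cos(sqrt(105)*b/6) - 3*b^2/14 - 18*b/49 + 178/735


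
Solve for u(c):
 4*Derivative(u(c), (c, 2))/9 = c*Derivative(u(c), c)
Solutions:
 u(c) = C1 + C2*erfi(3*sqrt(2)*c/4)


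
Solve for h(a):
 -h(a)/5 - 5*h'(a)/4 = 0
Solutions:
 h(a) = C1*exp(-4*a/25)


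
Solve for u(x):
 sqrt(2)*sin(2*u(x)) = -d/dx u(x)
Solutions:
 u(x) = pi - acos((-C1 - exp(4*sqrt(2)*x))/(C1 - exp(4*sqrt(2)*x)))/2
 u(x) = acos((-C1 - exp(4*sqrt(2)*x))/(C1 - exp(4*sqrt(2)*x)))/2


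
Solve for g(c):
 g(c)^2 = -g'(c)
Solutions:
 g(c) = 1/(C1 + c)


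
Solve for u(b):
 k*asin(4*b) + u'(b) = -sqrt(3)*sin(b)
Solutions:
 u(b) = C1 - k*(b*asin(4*b) + sqrt(1 - 16*b^2)/4) + sqrt(3)*cos(b)


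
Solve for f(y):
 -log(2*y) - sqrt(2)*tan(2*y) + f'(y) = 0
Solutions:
 f(y) = C1 + y*log(y) - y + y*log(2) - sqrt(2)*log(cos(2*y))/2


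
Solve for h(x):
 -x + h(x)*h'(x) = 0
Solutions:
 h(x) = -sqrt(C1 + x^2)
 h(x) = sqrt(C1 + x^2)


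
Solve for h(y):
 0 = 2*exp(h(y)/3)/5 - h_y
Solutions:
 h(y) = 3*log(-1/(C1 + 2*y)) + 3*log(15)


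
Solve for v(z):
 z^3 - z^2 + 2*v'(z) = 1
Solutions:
 v(z) = C1 - z^4/8 + z^3/6 + z/2


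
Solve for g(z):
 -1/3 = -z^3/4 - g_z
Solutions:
 g(z) = C1 - z^4/16 + z/3


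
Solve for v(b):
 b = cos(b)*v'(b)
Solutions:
 v(b) = C1 + Integral(b/cos(b), b)


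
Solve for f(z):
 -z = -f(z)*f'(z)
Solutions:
 f(z) = -sqrt(C1 + z^2)
 f(z) = sqrt(C1 + z^2)


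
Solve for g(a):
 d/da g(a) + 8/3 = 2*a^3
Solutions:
 g(a) = C1 + a^4/2 - 8*a/3


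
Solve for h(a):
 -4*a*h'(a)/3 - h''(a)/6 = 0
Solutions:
 h(a) = C1 + C2*erf(2*a)


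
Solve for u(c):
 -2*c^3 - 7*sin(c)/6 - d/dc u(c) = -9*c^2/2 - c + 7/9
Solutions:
 u(c) = C1 - c^4/2 + 3*c^3/2 + c^2/2 - 7*c/9 + 7*cos(c)/6


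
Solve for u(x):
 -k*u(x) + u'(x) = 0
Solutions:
 u(x) = C1*exp(k*x)


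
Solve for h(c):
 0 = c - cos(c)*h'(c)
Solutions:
 h(c) = C1 + Integral(c/cos(c), c)


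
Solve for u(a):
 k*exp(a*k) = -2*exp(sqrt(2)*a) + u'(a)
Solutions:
 u(a) = C1 + sqrt(2)*exp(sqrt(2)*a) + exp(a*k)


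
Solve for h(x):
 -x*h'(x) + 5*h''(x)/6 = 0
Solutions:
 h(x) = C1 + C2*erfi(sqrt(15)*x/5)


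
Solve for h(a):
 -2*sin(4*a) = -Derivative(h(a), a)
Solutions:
 h(a) = C1 - cos(4*a)/2


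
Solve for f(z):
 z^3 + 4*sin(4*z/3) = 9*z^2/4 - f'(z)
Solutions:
 f(z) = C1 - z^4/4 + 3*z^3/4 + 3*cos(4*z/3)


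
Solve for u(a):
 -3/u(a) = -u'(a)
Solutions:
 u(a) = -sqrt(C1 + 6*a)
 u(a) = sqrt(C1 + 6*a)


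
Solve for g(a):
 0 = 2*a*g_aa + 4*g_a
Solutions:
 g(a) = C1 + C2/a


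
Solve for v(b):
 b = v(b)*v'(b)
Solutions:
 v(b) = -sqrt(C1 + b^2)
 v(b) = sqrt(C1 + b^2)


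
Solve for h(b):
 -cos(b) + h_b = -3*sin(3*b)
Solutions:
 h(b) = C1 + sin(b) + cos(3*b)


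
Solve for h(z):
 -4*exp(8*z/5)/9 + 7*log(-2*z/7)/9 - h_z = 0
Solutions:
 h(z) = C1 + 7*z*log(-z)/9 + 7*z*(-log(7) - 1 + log(2))/9 - 5*exp(8*z/5)/18


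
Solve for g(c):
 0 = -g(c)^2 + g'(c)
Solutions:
 g(c) = -1/(C1 + c)


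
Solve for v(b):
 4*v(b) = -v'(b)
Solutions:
 v(b) = C1*exp(-4*b)


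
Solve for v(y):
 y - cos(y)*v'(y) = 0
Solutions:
 v(y) = C1 + Integral(y/cos(y), y)


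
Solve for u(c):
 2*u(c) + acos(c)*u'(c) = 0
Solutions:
 u(c) = C1*exp(-2*Integral(1/acos(c), c))


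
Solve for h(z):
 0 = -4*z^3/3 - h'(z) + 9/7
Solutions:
 h(z) = C1 - z^4/3 + 9*z/7


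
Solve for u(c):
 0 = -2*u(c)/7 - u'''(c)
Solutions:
 u(c) = C3*exp(-2^(1/3)*7^(2/3)*c/7) + (C1*sin(2^(1/3)*sqrt(3)*7^(2/3)*c/14) + C2*cos(2^(1/3)*sqrt(3)*7^(2/3)*c/14))*exp(2^(1/3)*7^(2/3)*c/14)


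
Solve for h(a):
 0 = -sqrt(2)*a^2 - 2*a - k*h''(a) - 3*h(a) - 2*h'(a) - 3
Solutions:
 h(a) = C1*exp(a*(sqrt(1 - 3*k) - 1)/k) + C2*exp(-a*(sqrt(1 - 3*k) + 1)/k) - sqrt(2)*a^2/3 - 2*a/3 + 4*sqrt(2)*a/9 + 2*sqrt(2)*k/9 - 5/9 - 8*sqrt(2)/27


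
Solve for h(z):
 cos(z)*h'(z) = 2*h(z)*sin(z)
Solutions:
 h(z) = C1/cos(z)^2


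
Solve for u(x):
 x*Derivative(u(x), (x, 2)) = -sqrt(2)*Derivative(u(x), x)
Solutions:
 u(x) = C1 + C2*x^(1 - sqrt(2))


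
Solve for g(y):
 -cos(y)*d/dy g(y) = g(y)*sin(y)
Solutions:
 g(y) = C1*cos(y)


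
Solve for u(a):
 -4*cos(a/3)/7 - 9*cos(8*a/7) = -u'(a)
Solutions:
 u(a) = C1 + 12*sin(a/3)/7 + 63*sin(8*a/7)/8


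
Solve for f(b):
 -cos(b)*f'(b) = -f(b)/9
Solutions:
 f(b) = C1*(sin(b) + 1)^(1/18)/(sin(b) - 1)^(1/18)


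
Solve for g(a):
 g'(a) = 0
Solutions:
 g(a) = C1


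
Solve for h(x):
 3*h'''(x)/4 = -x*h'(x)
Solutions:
 h(x) = C1 + Integral(C2*airyai(-6^(2/3)*x/3) + C3*airybi(-6^(2/3)*x/3), x)


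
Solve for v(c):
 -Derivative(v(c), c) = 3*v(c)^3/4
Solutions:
 v(c) = -sqrt(2)*sqrt(-1/(C1 - 3*c))
 v(c) = sqrt(2)*sqrt(-1/(C1 - 3*c))


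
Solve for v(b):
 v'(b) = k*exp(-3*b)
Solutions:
 v(b) = C1 - k*exp(-3*b)/3


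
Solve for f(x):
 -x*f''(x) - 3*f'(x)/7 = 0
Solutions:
 f(x) = C1 + C2*x^(4/7)


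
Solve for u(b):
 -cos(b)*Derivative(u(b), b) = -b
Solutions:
 u(b) = C1 + Integral(b/cos(b), b)


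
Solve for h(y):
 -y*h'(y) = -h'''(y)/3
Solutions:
 h(y) = C1 + Integral(C2*airyai(3^(1/3)*y) + C3*airybi(3^(1/3)*y), y)


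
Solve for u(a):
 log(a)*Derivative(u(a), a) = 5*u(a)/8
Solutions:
 u(a) = C1*exp(5*li(a)/8)


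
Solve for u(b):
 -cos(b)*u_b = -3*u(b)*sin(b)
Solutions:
 u(b) = C1/cos(b)^3


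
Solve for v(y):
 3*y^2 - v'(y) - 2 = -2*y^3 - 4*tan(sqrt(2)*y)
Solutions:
 v(y) = C1 + y^4/2 + y^3 - 2*y - 2*sqrt(2)*log(cos(sqrt(2)*y))


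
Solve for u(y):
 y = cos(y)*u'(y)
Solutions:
 u(y) = C1 + Integral(y/cos(y), y)


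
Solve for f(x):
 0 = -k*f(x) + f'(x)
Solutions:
 f(x) = C1*exp(k*x)


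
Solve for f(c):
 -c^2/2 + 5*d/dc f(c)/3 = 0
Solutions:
 f(c) = C1 + c^3/10


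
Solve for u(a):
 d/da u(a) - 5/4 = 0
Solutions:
 u(a) = C1 + 5*a/4


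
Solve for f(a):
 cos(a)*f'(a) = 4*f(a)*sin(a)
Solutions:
 f(a) = C1/cos(a)^4


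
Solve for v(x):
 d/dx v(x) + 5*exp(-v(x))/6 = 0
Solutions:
 v(x) = log(C1 - 5*x/6)


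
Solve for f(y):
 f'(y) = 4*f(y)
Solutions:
 f(y) = C1*exp(4*y)


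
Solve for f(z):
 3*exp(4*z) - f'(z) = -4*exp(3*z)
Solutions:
 f(z) = C1 + 3*exp(4*z)/4 + 4*exp(3*z)/3


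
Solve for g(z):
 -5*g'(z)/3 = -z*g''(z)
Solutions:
 g(z) = C1 + C2*z^(8/3)


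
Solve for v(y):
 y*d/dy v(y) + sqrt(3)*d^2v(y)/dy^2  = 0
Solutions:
 v(y) = C1 + C2*erf(sqrt(2)*3^(3/4)*y/6)


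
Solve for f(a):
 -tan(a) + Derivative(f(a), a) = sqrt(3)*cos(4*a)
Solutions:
 f(a) = C1 - log(cos(a)) + sqrt(3)*sin(4*a)/4


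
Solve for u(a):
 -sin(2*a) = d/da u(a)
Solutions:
 u(a) = C1 + cos(2*a)/2


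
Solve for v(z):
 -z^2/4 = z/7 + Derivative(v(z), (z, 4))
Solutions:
 v(z) = C1 + C2*z + C3*z^2 + C4*z^3 - z^6/1440 - z^5/840


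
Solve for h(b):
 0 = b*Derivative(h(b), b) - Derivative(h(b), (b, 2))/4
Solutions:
 h(b) = C1 + C2*erfi(sqrt(2)*b)


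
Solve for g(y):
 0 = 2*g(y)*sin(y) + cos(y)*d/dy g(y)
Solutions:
 g(y) = C1*cos(y)^2


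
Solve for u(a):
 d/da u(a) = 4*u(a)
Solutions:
 u(a) = C1*exp(4*a)


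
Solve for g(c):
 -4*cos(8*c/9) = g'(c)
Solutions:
 g(c) = C1 - 9*sin(8*c/9)/2


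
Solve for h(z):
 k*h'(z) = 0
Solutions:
 h(z) = C1


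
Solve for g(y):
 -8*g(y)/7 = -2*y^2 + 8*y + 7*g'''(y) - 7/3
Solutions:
 g(y) = C3*exp(-2*7^(1/3)*y/7) + 7*y^2/4 - 7*y + (C1*sin(sqrt(3)*7^(1/3)*y/7) + C2*cos(sqrt(3)*7^(1/3)*y/7))*exp(7^(1/3)*y/7) + 49/24


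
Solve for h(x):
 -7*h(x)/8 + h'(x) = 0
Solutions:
 h(x) = C1*exp(7*x/8)


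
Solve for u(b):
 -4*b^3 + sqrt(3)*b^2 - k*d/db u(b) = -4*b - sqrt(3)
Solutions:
 u(b) = C1 - b^4/k + sqrt(3)*b^3/(3*k) + 2*b^2/k + sqrt(3)*b/k


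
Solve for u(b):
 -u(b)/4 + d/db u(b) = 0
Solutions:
 u(b) = C1*exp(b/4)


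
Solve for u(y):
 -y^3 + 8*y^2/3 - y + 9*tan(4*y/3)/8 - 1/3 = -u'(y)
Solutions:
 u(y) = C1 + y^4/4 - 8*y^3/9 + y^2/2 + y/3 + 27*log(cos(4*y/3))/32


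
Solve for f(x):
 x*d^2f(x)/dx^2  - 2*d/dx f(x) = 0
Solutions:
 f(x) = C1 + C2*x^3


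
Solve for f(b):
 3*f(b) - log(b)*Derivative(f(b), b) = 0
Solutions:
 f(b) = C1*exp(3*li(b))


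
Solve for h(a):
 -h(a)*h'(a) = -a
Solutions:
 h(a) = -sqrt(C1 + a^2)
 h(a) = sqrt(C1 + a^2)


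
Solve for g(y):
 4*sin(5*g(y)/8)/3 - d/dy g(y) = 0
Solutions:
 -4*y/3 + 4*log(cos(5*g(y)/8) - 1)/5 - 4*log(cos(5*g(y)/8) + 1)/5 = C1


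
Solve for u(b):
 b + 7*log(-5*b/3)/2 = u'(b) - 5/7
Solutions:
 u(b) = C1 + b^2/2 + 7*b*log(-b)/2 + b*(-4*log(3) - 39/14 + log(15)/2 + 3*log(5))


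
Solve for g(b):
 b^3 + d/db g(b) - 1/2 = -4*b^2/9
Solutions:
 g(b) = C1 - b^4/4 - 4*b^3/27 + b/2


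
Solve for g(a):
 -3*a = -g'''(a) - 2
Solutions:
 g(a) = C1 + C2*a + C3*a^2 + a^4/8 - a^3/3


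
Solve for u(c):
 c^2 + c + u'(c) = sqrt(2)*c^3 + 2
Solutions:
 u(c) = C1 + sqrt(2)*c^4/4 - c^3/3 - c^2/2 + 2*c


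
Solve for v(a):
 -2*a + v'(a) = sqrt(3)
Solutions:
 v(a) = C1 + a^2 + sqrt(3)*a


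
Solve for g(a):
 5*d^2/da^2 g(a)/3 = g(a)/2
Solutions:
 g(a) = C1*exp(-sqrt(30)*a/10) + C2*exp(sqrt(30)*a/10)


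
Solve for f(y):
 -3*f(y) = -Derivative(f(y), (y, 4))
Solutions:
 f(y) = C1*exp(-3^(1/4)*y) + C2*exp(3^(1/4)*y) + C3*sin(3^(1/4)*y) + C4*cos(3^(1/4)*y)


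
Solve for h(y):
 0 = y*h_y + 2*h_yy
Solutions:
 h(y) = C1 + C2*erf(y/2)


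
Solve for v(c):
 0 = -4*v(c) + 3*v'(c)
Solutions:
 v(c) = C1*exp(4*c/3)


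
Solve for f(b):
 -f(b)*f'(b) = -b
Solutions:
 f(b) = -sqrt(C1 + b^2)
 f(b) = sqrt(C1 + b^2)


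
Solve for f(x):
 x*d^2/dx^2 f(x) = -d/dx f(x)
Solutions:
 f(x) = C1 + C2*log(x)


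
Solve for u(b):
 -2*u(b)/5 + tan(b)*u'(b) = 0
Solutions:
 u(b) = C1*sin(b)^(2/5)


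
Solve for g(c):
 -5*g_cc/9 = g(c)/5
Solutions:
 g(c) = C1*sin(3*c/5) + C2*cos(3*c/5)


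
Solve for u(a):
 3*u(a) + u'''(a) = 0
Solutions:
 u(a) = C3*exp(-3^(1/3)*a) + (C1*sin(3^(5/6)*a/2) + C2*cos(3^(5/6)*a/2))*exp(3^(1/3)*a/2)


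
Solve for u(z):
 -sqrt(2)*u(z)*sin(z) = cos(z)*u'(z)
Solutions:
 u(z) = C1*cos(z)^(sqrt(2))


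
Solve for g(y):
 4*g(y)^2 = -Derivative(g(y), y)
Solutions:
 g(y) = 1/(C1 + 4*y)


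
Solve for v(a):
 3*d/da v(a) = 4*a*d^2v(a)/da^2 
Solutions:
 v(a) = C1 + C2*a^(7/4)


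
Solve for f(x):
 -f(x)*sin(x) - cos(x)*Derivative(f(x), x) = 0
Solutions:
 f(x) = C1*cos(x)


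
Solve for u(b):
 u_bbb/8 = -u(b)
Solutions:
 u(b) = C3*exp(-2*b) + (C1*sin(sqrt(3)*b) + C2*cos(sqrt(3)*b))*exp(b)


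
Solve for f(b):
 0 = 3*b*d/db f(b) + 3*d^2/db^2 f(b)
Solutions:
 f(b) = C1 + C2*erf(sqrt(2)*b/2)


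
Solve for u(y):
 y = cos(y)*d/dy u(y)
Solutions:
 u(y) = C1 + Integral(y/cos(y), y)


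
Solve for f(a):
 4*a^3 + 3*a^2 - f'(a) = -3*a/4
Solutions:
 f(a) = C1 + a^4 + a^3 + 3*a^2/8


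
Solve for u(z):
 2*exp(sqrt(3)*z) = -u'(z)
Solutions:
 u(z) = C1 - 2*sqrt(3)*exp(sqrt(3)*z)/3


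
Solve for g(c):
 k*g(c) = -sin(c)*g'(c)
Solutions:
 g(c) = C1*exp(k*(-log(cos(c) - 1) + log(cos(c) + 1))/2)


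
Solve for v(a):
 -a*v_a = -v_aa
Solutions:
 v(a) = C1 + C2*erfi(sqrt(2)*a/2)


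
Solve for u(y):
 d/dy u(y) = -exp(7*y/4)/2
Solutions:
 u(y) = C1 - 2*exp(7*y/4)/7


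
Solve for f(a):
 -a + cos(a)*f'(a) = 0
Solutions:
 f(a) = C1 + Integral(a/cos(a), a)


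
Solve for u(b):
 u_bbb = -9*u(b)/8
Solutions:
 u(b) = C3*exp(-3^(2/3)*b/2) + (C1*sin(3*3^(1/6)*b/4) + C2*cos(3*3^(1/6)*b/4))*exp(3^(2/3)*b/4)


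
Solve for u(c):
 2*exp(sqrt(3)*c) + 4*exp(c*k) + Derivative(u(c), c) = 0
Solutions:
 u(c) = C1 - 2*sqrt(3)*exp(sqrt(3)*c)/3 - 4*exp(c*k)/k


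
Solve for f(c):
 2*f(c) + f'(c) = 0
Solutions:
 f(c) = C1*exp(-2*c)


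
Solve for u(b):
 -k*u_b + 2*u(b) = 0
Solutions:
 u(b) = C1*exp(2*b/k)


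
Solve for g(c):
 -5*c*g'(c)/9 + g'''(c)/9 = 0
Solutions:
 g(c) = C1 + Integral(C2*airyai(5^(1/3)*c) + C3*airybi(5^(1/3)*c), c)


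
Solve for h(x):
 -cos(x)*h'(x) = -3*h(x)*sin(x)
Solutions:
 h(x) = C1/cos(x)^3


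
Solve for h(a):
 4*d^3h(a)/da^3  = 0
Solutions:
 h(a) = C1 + C2*a + C3*a^2


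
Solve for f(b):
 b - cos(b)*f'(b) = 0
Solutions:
 f(b) = C1 + Integral(b/cos(b), b)


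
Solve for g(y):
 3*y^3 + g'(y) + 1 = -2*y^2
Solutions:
 g(y) = C1 - 3*y^4/4 - 2*y^3/3 - y


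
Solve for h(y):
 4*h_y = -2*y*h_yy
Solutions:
 h(y) = C1 + C2/y


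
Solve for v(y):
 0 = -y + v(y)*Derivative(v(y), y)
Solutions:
 v(y) = -sqrt(C1 + y^2)
 v(y) = sqrt(C1 + y^2)


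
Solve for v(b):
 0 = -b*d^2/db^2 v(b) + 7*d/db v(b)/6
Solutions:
 v(b) = C1 + C2*b^(13/6)


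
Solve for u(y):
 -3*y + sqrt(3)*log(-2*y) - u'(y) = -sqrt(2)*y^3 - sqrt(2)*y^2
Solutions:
 u(y) = C1 + sqrt(2)*y^4/4 + sqrt(2)*y^3/3 - 3*y^2/2 + sqrt(3)*y*log(-y) + sqrt(3)*y*(-1 + log(2))


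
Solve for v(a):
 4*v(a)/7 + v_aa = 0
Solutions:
 v(a) = C1*sin(2*sqrt(7)*a/7) + C2*cos(2*sqrt(7)*a/7)


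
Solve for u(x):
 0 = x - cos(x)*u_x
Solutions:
 u(x) = C1 + Integral(x/cos(x), x)


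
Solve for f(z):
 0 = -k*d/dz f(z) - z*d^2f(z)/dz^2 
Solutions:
 f(z) = C1 + z^(1 - re(k))*(C2*sin(log(z)*Abs(im(k))) + C3*cos(log(z)*im(k)))


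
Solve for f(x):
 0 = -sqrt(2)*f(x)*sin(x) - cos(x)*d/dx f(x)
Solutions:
 f(x) = C1*cos(x)^(sqrt(2))


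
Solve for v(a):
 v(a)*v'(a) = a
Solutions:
 v(a) = -sqrt(C1 + a^2)
 v(a) = sqrt(C1 + a^2)


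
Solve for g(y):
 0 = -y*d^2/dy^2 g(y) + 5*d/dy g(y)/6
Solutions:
 g(y) = C1 + C2*y^(11/6)


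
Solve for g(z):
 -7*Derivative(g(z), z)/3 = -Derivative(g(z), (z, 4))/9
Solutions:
 g(z) = C1 + C4*exp(21^(1/3)*z) + (C2*sin(3^(5/6)*7^(1/3)*z/2) + C3*cos(3^(5/6)*7^(1/3)*z/2))*exp(-21^(1/3)*z/2)


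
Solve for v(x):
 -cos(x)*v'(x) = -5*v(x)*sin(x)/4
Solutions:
 v(x) = C1/cos(x)^(5/4)


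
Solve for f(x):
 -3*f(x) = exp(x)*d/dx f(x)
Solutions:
 f(x) = C1*exp(3*exp(-x))


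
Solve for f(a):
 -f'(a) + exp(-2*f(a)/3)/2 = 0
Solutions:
 f(a) = 3*log(-sqrt(C1 + a)) - 3*log(3)/2
 f(a) = 3*log(C1 + a/3)/2


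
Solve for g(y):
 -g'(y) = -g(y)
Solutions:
 g(y) = C1*exp(y)


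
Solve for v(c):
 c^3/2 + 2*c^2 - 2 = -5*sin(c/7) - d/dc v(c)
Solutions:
 v(c) = C1 - c^4/8 - 2*c^3/3 + 2*c + 35*cos(c/7)


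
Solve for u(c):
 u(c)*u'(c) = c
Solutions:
 u(c) = -sqrt(C1 + c^2)
 u(c) = sqrt(C1 + c^2)


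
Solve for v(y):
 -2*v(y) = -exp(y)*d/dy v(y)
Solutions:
 v(y) = C1*exp(-2*exp(-y))


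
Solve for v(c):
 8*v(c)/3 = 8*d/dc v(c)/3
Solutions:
 v(c) = C1*exp(c)


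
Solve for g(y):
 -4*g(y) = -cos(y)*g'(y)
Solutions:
 g(y) = C1*(sin(y)^2 + 2*sin(y) + 1)/(sin(y)^2 - 2*sin(y) + 1)


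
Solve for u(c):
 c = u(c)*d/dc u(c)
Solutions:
 u(c) = -sqrt(C1 + c^2)
 u(c) = sqrt(C1 + c^2)


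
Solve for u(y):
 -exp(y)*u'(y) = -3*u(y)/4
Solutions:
 u(y) = C1*exp(-3*exp(-y)/4)


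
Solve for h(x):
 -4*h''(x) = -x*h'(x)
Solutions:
 h(x) = C1 + C2*erfi(sqrt(2)*x/4)


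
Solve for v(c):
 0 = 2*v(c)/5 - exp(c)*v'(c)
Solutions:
 v(c) = C1*exp(-2*exp(-c)/5)


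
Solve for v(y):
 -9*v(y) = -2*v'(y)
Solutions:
 v(y) = C1*exp(9*y/2)


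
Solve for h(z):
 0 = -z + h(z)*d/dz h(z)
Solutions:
 h(z) = -sqrt(C1 + z^2)
 h(z) = sqrt(C1 + z^2)


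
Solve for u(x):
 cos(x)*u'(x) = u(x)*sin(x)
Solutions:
 u(x) = C1/cos(x)


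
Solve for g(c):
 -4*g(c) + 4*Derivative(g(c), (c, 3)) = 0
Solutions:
 g(c) = C3*exp(c) + (C1*sin(sqrt(3)*c/2) + C2*cos(sqrt(3)*c/2))*exp(-c/2)


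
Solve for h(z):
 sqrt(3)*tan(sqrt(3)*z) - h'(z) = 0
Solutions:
 h(z) = C1 - log(cos(sqrt(3)*z))


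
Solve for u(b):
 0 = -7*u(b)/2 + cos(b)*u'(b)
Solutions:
 u(b) = C1*(sin(b) + 1)^(7/4)/(sin(b) - 1)^(7/4)


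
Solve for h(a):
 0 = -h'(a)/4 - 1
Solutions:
 h(a) = C1 - 4*a


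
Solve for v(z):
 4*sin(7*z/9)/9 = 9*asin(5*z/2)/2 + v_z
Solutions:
 v(z) = C1 - 9*z*asin(5*z/2)/2 - 9*sqrt(4 - 25*z^2)/10 - 4*cos(7*z/9)/7


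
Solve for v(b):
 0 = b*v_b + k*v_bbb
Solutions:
 v(b) = C1 + Integral(C2*airyai(b*(-1/k)^(1/3)) + C3*airybi(b*(-1/k)^(1/3)), b)


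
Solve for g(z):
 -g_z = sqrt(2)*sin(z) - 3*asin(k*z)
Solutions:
 g(z) = C1 + 3*Piecewise((z*asin(k*z) + sqrt(-k^2*z^2 + 1)/k, Ne(k, 0)), (0, True)) + sqrt(2)*cos(z)


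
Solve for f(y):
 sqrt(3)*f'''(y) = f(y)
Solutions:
 f(y) = C3*exp(3^(5/6)*y/3) + (C1*sin(3^(1/3)*y/2) + C2*cos(3^(1/3)*y/2))*exp(-3^(5/6)*y/6)


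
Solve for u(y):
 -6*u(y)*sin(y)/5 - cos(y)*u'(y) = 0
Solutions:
 u(y) = C1*cos(y)^(6/5)


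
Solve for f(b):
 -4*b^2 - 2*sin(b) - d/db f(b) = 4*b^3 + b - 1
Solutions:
 f(b) = C1 - b^4 - 4*b^3/3 - b^2/2 + b + 2*cos(b)


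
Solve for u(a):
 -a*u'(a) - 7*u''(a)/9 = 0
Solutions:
 u(a) = C1 + C2*erf(3*sqrt(14)*a/14)


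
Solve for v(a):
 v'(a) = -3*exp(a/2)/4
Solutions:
 v(a) = C1 - 3*exp(a/2)/2


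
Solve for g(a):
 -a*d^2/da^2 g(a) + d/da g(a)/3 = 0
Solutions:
 g(a) = C1 + C2*a^(4/3)


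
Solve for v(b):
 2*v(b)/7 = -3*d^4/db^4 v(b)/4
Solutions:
 v(b) = (C1*sin(2^(1/4)*21^(3/4)*b/21) + C2*cos(2^(1/4)*21^(3/4)*b/21))*exp(-2^(1/4)*21^(3/4)*b/21) + (C3*sin(2^(1/4)*21^(3/4)*b/21) + C4*cos(2^(1/4)*21^(3/4)*b/21))*exp(2^(1/4)*21^(3/4)*b/21)


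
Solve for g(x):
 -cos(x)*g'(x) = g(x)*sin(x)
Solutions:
 g(x) = C1*cos(x)


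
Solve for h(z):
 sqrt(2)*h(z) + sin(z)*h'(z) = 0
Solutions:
 h(z) = C1*(cos(z) + 1)^(sqrt(2)/2)/(cos(z) - 1)^(sqrt(2)/2)


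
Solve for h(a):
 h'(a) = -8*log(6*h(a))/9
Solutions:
 9*Integral(1/(log(_y) + log(6)), (_y, h(a)))/8 = C1 - a


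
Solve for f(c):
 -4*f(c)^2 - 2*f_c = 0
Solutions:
 f(c) = 1/(C1 + 2*c)


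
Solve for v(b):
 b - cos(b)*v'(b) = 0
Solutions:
 v(b) = C1 + Integral(b/cos(b), b)


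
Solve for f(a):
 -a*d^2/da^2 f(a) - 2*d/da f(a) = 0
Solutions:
 f(a) = C1 + C2/a


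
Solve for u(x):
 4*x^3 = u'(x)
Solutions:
 u(x) = C1 + x^4


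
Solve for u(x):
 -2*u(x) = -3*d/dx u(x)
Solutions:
 u(x) = C1*exp(2*x/3)


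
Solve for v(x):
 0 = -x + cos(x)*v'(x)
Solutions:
 v(x) = C1 + Integral(x/cos(x), x)


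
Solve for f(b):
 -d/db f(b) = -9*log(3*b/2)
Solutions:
 f(b) = C1 + 9*b*log(b) - 9*b + b*log(19683/512)


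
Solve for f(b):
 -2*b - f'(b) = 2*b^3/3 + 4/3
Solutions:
 f(b) = C1 - b^4/6 - b^2 - 4*b/3


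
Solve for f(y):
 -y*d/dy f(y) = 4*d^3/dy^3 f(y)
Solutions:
 f(y) = C1 + Integral(C2*airyai(-2^(1/3)*y/2) + C3*airybi(-2^(1/3)*y/2), y)


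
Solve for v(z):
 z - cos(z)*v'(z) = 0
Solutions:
 v(z) = C1 + Integral(z/cos(z), z)


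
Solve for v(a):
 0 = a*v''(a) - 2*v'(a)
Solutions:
 v(a) = C1 + C2*a^3


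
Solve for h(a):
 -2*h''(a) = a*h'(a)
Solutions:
 h(a) = C1 + C2*erf(a/2)


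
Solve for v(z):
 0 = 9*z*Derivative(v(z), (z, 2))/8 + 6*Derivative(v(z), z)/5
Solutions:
 v(z) = C1 + C2/z^(1/15)


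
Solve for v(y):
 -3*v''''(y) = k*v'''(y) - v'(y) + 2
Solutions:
 v(y) = C1 + C2*exp(-y*(2*2^(1/3)*k^2/(2*k^3 + sqrt(-4*k^6 + (2*k^3 - 243)^2) - 243)^(1/3) + 2*k + 2^(2/3)*(2*k^3 + sqrt(-4*k^6 + (2*k^3 - 243)^2) - 243)^(1/3))/18) + C3*exp(y*(-8*2^(1/3)*k^2/((-1 + sqrt(3)*I)*(2*k^3 + sqrt(-4*k^6 + (2*k^3 - 243)^2) - 243)^(1/3)) - 4*k + 2^(2/3)*(2*k^3 + sqrt(-4*k^6 + (2*k^3 - 243)^2) - 243)^(1/3) - 2^(2/3)*sqrt(3)*I*(2*k^3 + sqrt(-4*k^6 + (2*k^3 - 243)^2) - 243)^(1/3))/36) + C4*exp(y*(8*2^(1/3)*k^2/((1 + sqrt(3)*I)*(2*k^3 + sqrt(-4*k^6 + (2*k^3 - 243)^2) - 243)^(1/3)) - 4*k + 2^(2/3)*(2*k^3 + sqrt(-4*k^6 + (2*k^3 - 243)^2) - 243)^(1/3) + 2^(2/3)*sqrt(3)*I*(2*k^3 + sqrt(-4*k^6 + (2*k^3 - 243)^2) - 243)^(1/3))/36) + 2*y


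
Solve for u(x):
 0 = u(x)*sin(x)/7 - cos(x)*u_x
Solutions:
 u(x) = C1/cos(x)^(1/7)


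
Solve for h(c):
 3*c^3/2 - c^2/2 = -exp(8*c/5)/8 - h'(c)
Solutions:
 h(c) = C1 - 3*c^4/8 + c^3/6 - 5*exp(8*c/5)/64


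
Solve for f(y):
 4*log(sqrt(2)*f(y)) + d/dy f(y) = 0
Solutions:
 Integral(1/(2*log(_y) + log(2)), (_y, f(y)))/2 = C1 - y


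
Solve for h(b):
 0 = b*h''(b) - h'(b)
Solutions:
 h(b) = C1 + C2*b^2


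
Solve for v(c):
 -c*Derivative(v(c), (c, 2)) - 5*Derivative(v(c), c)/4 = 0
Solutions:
 v(c) = C1 + C2/c^(1/4)


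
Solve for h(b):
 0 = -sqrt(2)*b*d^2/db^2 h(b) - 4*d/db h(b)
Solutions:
 h(b) = C1 + C2*b^(1 - 2*sqrt(2))


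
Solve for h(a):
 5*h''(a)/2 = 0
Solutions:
 h(a) = C1 + C2*a


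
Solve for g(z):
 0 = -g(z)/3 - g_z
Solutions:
 g(z) = C1*exp(-z/3)


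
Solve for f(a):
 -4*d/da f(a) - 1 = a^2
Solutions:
 f(a) = C1 - a^3/12 - a/4


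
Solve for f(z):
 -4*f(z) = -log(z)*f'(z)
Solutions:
 f(z) = C1*exp(4*li(z))


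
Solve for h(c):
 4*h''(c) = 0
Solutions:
 h(c) = C1 + C2*c


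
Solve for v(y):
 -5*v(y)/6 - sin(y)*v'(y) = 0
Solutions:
 v(y) = C1*(cos(y) + 1)^(5/12)/(cos(y) - 1)^(5/12)


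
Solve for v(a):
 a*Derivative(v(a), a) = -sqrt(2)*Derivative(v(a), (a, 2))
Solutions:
 v(a) = C1 + C2*erf(2^(1/4)*a/2)


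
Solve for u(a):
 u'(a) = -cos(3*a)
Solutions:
 u(a) = C1 - sin(3*a)/3


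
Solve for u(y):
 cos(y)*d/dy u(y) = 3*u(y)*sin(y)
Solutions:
 u(y) = C1/cos(y)^3


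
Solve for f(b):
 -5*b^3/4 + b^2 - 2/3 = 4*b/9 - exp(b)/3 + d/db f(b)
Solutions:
 f(b) = C1 - 5*b^4/16 + b^3/3 - 2*b^2/9 - 2*b/3 + exp(b)/3


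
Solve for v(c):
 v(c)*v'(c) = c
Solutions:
 v(c) = -sqrt(C1 + c^2)
 v(c) = sqrt(C1 + c^2)


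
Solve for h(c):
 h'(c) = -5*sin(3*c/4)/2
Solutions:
 h(c) = C1 + 10*cos(3*c/4)/3


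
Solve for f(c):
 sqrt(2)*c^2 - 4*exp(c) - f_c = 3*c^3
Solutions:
 f(c) = C1 - 3*c^4/4 + sqrt(2)*c^3/3 - 4*exp(c)


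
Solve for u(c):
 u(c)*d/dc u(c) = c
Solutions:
 u(c) = -sqrt(C1 + c^2)
 u(c) = sqrt(C1 + c^2)


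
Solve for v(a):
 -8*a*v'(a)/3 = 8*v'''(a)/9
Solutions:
 v(a) = C1 + Integral(C2*airyai(-3^(1/3)*a) + C3*airybi(-3^(1/3)*a), a)


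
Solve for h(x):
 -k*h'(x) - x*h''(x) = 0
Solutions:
 h(x) = C1 + x^(1 - re(k))*(C2*sin(log(x)*Abs(im(k))) + C3*cos(log(x)*im(k)))


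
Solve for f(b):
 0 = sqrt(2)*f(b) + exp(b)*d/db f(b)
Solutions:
 f(b) = C1*exp(sqrt(2)*exp(-b))


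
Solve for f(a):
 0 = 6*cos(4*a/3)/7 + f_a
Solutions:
 f(a) = C1 - 9*sin(4*a/3)/14


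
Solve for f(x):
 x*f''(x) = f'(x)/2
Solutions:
 f(x) = C1 + C2*x^(3/2)


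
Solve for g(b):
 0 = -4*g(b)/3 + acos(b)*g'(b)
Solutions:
 g(b) = C1*exp(4*Integral(1/acos(b), b)/3)


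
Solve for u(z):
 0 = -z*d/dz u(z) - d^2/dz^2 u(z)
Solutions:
 u(z) = C1 + C2*erf(sqrt(2)*z/2)


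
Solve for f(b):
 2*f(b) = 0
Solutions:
 f(b) = 0


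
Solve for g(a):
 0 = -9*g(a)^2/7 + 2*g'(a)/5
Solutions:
 g(a) = -14/(C1 + 45*a)


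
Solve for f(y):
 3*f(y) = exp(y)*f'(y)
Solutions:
 f(y) = C1*exp(-3*exp(-y))


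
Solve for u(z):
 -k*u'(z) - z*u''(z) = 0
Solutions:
 u(z) = C1 + z^(1 - re(k))*(C2*sin(log(z)*Abs(im(k))) + C3*cos(log(z)*im(k)))
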